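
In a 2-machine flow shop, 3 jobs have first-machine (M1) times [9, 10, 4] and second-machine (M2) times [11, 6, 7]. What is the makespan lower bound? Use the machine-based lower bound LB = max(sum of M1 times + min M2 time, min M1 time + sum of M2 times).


LB1 = sum(M1 times) + min(M2 times) = 23 + 6 = 29
LB2 = min(M1 times) + sum(M2 times) = 4 + 24 = 28
Lower bound = max(LB1, LB2) = max(29, 28) = 29

29


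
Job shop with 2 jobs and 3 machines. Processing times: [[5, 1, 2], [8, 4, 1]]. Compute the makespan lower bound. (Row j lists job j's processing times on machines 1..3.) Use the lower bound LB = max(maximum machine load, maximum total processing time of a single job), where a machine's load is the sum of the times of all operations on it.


Machine loads:
  Machine 1: 5 + 8 = 13
  Machine 2: 1 + 4 = 5
  Machine 3: 2 + 1 = 3
Max machine load = 13
Job totals:
  Job 1: 8
  Job 2: 13
Max job total = 13
Lower bound = max(13, 13) = 13

13


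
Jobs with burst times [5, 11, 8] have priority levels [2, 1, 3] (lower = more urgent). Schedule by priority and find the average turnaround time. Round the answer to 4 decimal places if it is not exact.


Sort by priority (ascending = highest first):
Order: [(1, 11), (2, 5), (3, 8)]
Completion times:
  Priority 1, burst=11, C=11
  Priority 2, burst=5, C=16
  Priority 3, burst=8, C=24
Average turnaround = 51/3 = 17.0

17.0


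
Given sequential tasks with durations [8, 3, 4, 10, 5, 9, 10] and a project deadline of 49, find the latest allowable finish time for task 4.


LF(activity 4) = deadline - sum of successor durations
Successors: activities 5 through 7 with durations [5, 9, 10]
Sum of successor durations = 24
LF = 49 - 24 = 25

25


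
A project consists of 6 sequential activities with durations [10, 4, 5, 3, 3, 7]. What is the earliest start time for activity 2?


Activity 2 starts after activities 1 through 1 complete.
Predecessor durations: [10]
ES = 10 = 10

10


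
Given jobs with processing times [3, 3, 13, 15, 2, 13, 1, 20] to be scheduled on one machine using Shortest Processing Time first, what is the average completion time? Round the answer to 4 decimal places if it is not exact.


Sort jobs by processing time (SPT order): [1, 2, 3, 3, 13, 13, 15, 20]
Compute completion times sequentially:
  Job 1: processing = 1, completes at 1
  Job 2: processing = 2, completes at 3
  Job 3: processing = 3, completes at 6
  Job 4: processing = 3, completes at 9
  Job 5: processing = 13, completes at 22
  Job 6: processing = 13, completes at 35
  Job 7: processing = 15, completes at 50
  Job 8: processing = 20, completes at 70
Sum of completion times = 196
Average completion time = 196/8 = 24.5

24.5


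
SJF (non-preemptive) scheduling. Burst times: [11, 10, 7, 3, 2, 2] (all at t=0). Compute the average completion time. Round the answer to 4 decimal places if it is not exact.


SJF order (ascending): [2, 2, 3, 7, 10, 11]
Completion times:
  Job 1: burst=2, C=2
  Job 2: burst=2, C=4
  Job 3: burst=3, C=7
  Job 4: burst=7, C=14
  Job 5: burst=10, C=24
  Job 6: burst=11, C=35
Average completion = 86/6 = 14.3333

14.3333


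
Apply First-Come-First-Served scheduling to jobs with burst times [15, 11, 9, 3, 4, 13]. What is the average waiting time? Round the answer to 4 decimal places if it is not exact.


FCFS order (as given): [15, 11, 9, 3, 4, 13]
Waiting times:
  Job 1: wait = 0
  Job 2: wait = 15
  Job 3: wait = 26
  Job 4: wait = 35
  Job 5: wait = 38
  Job 6: wait = 42
Sum of waiting times = 156
Average waiting time = 156/6 = 26.0

26.0


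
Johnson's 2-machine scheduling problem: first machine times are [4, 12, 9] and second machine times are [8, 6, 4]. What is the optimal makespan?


Apply Johnson's rule:
  Group 1 (a <= b): [(1, 4, 8)]
  Group 2 (a > b): [(2, 12, 6), (3, 9, 4)]
Optimal job order: [1, 2, 3]
Schedule:
  Job 1: M1 done at 4, M2 done at 12
  Job 2: M1 done at 16, M2 done at 22
  Job 3: M1 done at 25, M2 done at 29
Makespan = 29

29


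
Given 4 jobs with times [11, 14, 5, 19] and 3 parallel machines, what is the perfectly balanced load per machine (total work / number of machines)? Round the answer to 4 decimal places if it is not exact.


Total processing time = 11 + 14 + 5 + 19 = 49
Number of machines = 3
Ideal balanced load = 49 / 3 = 16.3333

16.3333


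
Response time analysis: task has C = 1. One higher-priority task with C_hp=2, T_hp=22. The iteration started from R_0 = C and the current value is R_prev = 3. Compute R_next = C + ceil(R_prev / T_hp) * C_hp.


R_next = C + ceil(R_prev / T_hp) * C_hp
ceil(3 / 22) = ceil(0.1364) = 1
Interference = 1 * 2 = 2
R_next = 1 + 2 = 3
R_next = R_prev, so the iteration has converged (response time = 3).

3


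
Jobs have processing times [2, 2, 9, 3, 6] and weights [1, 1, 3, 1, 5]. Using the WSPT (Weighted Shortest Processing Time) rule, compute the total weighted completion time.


Compute p/w ratios and sort ascending (WSPT): [(6, 5), (2, 1), (2, 1), (9, 3), (3, 1)]
Compute weighted completion times:
  Job (p=6,w=5): C=6, w*C=5*6=30
  Job (p=2,w=1): C=8, w*C=1*8=8
  Job (p=2,w=1): C=10, w*C=1*10=10
  Job (p=9,w=3): C=19, w*C=3*19=57
  Job (p=3,w=1): C=22, w*C=1*22=22
Total weighted completion time = 127

127


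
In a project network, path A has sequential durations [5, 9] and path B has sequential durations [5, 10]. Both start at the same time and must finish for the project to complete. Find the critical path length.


Path A total = 5 + 9 = 14
Path B total = 5 + 10 = 15
Critical path = longest path = max(14, 15) = 15

15


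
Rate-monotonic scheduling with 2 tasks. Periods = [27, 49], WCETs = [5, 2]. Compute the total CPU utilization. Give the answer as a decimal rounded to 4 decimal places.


Compute individual utilizations (exact fractions):
  Task 1: C/T = 5/27 (approx. 0.1852)
  Task 2: C/T = 2/49 (approx. 0.0408)
Total utilization U = 5/27 + 2/49 = 299/1323
Rounded to 4 decimal places: U = 0.2260
RM (Liu & Layland) bound for 2 tasks = 0.828427; compare with U = 299/1323 (approx. 0.226002)
U <= bound, so schedulable by RM sufficient condition.

0.2260


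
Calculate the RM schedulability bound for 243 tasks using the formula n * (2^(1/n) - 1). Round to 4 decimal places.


Compute 2^(1/243) = 1.0028565297
Subtract 1: 1.0028565297 - 1 = 0.0028565297
Multiply by n: 243 * 0.0028565297 = 0.6941367171
Round to 4 dp: 0.6941

0.6941


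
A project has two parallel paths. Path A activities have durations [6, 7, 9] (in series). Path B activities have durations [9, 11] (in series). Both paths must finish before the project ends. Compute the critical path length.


Path A total = 6 + 7 + 9 = 22
Path B total = 9 + 11 = 20
Critical path = longest path = max(22, 20) = 22

22


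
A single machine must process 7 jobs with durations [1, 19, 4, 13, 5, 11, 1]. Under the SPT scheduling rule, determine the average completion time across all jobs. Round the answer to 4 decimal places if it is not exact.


Sort jobs by processing time (SPT order): [1, 1, 4, 5, 11, 13, 19]
Compute completion times sequentially:
  Job 1: processing = 1, completes at 1
  Job 2: processing = 1, completes at 2
  Job 3: processing = 4, completes at 6
  Job 4: processing = 5, completes at 11
  Job 5: processing = 11, completes at 22
  Job 6: processing = 13, completes at 35
  Job 7: processing = 19, completes at 54
Sum of completion times = 131
Average completion time = 131/7 = 18.7143

18.7143


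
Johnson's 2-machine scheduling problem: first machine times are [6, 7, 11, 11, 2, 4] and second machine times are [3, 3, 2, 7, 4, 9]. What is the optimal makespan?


Apply Johnson's rule:
  Group 1 (a <= b): [(5, 2, 4), (6, 4, 9)]
  Group 2 (a > b): [(4, 11, 7), (1, 6, 3), (2, 7, 3), (3, 11, 2)]
Optimal job order: [5, 6, 4, 1, 2, 3]
Schedule:
  Job 5: M1 done at 2, M2 done at 6
  Job 6: M1 done at 6, M2 done at 15
  Job 4: M1 done at 17, M2 done at 24
  Job 1: M1 done at 23, M2 done at 27
  Job 2: M1 done at 30, M2 done at 33
  Job 3: M1 done at 41, M2 done at 43
Makespan = 43

43


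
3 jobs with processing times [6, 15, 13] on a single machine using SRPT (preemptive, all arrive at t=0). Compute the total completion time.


Since all jobs arrive at t=0, SRPT equals SPT ordering.
SPT order: [6, 13, 15]
Completion times:
  Job 1: p=6, C=6
  Job 2: p=13, C=19
  Job 3: p=15, C=34
Total completion time = 6 + 19 + 34 = 59

59


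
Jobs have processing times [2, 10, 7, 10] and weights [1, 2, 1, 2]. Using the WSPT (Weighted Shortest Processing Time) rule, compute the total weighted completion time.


Compute p/w ratios and sort ascending (WSPT): [(2, 1), (10, 2), (10, 2), (7, 1)]
Compute weighted completion times:
  Job (p=2,w=1): C=2, w*C=1*2=2
  Job (p=10,w=2): C=12, w*C=2*12=24
  Job (p=10,w=2): C=22, w*C=2*22=44
  Job (p=7,w=1): C=29, w*C=1*29=29
Total weighted completion time = 99

99


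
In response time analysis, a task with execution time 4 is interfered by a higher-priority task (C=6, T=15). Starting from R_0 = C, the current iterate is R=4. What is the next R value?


R_next = C + ceil(R_prev / T_hp) * C_hp
ceil(4 / 15) = ceil(0.2667) = 1
Interference = 1 * 6 = 6
R_next = 4 + 6 = 10

10


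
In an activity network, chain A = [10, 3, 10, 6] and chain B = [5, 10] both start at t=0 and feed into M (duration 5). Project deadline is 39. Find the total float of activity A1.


Forward pass: ES(A1) = sum of predecessors on chain A = 0
EF = ES + duration = 0 + 10 = 10
Backward pass: LF(M) = deadline = 39; LS(M) = 39 - 5 = 34
LF(A1) = LS(M) - sum(successors on chain A) = 34 - 19 = 15
LS = LF - duration = 15 - 10 = 5
Total float = LS - ES = 5 - 0 = 5

5


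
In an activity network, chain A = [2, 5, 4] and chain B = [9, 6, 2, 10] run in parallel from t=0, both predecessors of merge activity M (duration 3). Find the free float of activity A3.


ES(A3) = sum of predecessors on chain A = 7
EF(A3) = ES + duration = 7 + 4 = 11
Successor of A3 is M. ES(M) = max(sum(A), sum(B)) = max(11, 27) = 27
Free float = ES(successor) - EF(current) = 27 - 11 = 16

16


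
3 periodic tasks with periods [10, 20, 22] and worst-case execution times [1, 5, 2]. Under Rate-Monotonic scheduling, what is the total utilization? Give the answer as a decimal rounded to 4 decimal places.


Compute individual utilizations (exact fractions):
  Task 1: C/T = 1/10 (approx. 0.1)
  Task 2: C/T = 5/20 = 1/4 (approx. 0.25)
  Task 3: C/T = 2/22 = 1/11 (approx. 0.0909)
Total utilization U = 1/10 + 1/4 + 1/11 = 97/220
Rounded to 4 decimal places: U = 0.4409
RM (Liu & Layland) bound for 3 tasks = 0.779763; compare with U = 97/220 (approx. 0.440909)
U <= bound, so schedulable by RM sufficient condition.

0.4409


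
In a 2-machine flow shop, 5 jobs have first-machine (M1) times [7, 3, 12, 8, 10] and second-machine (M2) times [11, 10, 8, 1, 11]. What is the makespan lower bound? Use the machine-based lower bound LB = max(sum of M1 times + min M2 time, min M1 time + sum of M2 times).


LB1 = sum(M1 times) + min(M2 times) = 40 + 1 = 41
LB2 = min(M1 times) + sum(M2 times) = 3 + 41 = 44
Lower bound = max(LB1, LB2) = max(41, 44) = 44

44


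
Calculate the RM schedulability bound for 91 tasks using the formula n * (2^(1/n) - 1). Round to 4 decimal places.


Compute 2^(1/91) = 1.0076460851
Subtract 1: 1.0076460851 - 1 = 0.0076460851
Multiply by n: 91 * 0.0076460851 = 0.6957937441
Round to 4 dp: 0.6958

0.6958


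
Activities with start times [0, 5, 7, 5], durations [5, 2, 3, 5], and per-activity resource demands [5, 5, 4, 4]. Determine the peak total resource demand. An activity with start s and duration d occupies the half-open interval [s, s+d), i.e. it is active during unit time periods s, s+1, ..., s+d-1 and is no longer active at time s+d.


Each activity i is active on [start_i, start_i + duration_i).
Compute total resource usage per time slot:
  t=0: active resources = [5], total = 5
  t=1: active resources = [5], total = 5
  t=2: active resources = [5], total = 5
  t=3: active resources = [5], total = 5
  t=4: active resources = [5], total = 5
  t=5: active resources = [5, 4], total = 9
  t=6: active resources = [5, 4], total = 9
  t=7: active resources = [4, 4], total = 8
  t=8: active resources = [4, 4], total = 8
  t=9: active resources = [4, 4], total = 8
Peak resource demand = 9

9


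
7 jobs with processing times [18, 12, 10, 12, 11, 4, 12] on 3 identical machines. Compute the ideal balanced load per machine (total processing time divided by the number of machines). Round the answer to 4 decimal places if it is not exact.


Total processing time = 18 + 12 + 10 + 12 + 11 + 4 + 12 = 79
Number of machines = 3
Ideal balanced load = 79 / 3 = 26.3333

26.3333


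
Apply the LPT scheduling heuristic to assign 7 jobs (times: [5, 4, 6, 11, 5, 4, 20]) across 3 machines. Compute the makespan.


Sort jobs in decreasing order (LPT): [20, 11, 6, 5, 5, 4, 4]
Assign each job to the least loaded machine:
  Machine 1: jobs [20], load = 20
  Machine 2: jobs [11, 5], load = 16
  Machine 3: jobs [6, 5, 4, 4], load = 19
Makespan = max load = 20

20


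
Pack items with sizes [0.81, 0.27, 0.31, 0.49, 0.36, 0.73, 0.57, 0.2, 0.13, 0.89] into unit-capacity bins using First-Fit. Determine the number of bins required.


Place items sequentially using First-Fit:
  Item 0.81 -> new Bin 1
  Item 0.27 -> new Bin 2
  Item 0.31 -> Bin 2 (now 0.58)
  Item 0.49 -> new Bin 3
  Item 0.36 -> Bin 2 (now 0.94)
  Item 0.73 -> new Bin 4
  Item 0.57 -> new Bin 5
  Item 0.2 -> Bin 3 (now 0.69)
  Item 0.13 -> Bin 1 (now 0.94)
  Item 0.89 -> new Bin 6
Total bins used = 6

6


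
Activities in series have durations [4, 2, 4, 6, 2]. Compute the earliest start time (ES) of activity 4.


Activity 4 starts after activities 1 through 3 complete.
Predecessor durations: [4, 2, 4]
ES = 4 + 2 + 4 = 10

10


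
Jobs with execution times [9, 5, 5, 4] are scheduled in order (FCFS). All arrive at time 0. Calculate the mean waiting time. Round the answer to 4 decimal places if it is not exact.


FCFS order (as given): [9, 5, 5, 4]
Waiting times:
  Job 1: wait = 0
  Job 2: wait = 9
  Job 3: wait = 14
  Job 4: wait = 19
Sum of waiting times = 42
Average waiting time = 42/4 = 10.5

10.5


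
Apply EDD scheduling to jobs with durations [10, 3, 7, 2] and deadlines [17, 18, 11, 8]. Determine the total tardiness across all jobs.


Sort by due date (EDD order): [(2, 8), (7, 11), (10, 17), (3, 18)]
Compute completion times and tardiness:
  Job 1: p=2, d=8, C=2, tardiness=max(0,2-8)=0
  Job 2: p=7, d=11, C=9, tardiness=max(0,9-11)=0
  Job 3: p=10, d=17, C=19, tardiness=max(0,19-17)=2
  Job 4: p=3, d=18, C=22, tardiness=max(0,22-18)=4
Total tardiness = 6

6


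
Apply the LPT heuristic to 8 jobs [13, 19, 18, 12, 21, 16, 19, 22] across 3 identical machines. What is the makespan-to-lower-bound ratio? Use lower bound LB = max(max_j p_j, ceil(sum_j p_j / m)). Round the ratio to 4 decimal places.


LPT order: [22, 21, 19, 19, 18, 16, 13, 12]
Machine loads after assignment: [51, 39, 50]
LPT makespan = 51
Lower bound = max(max_job, ceil(total/3)) = max(22, 47) = 47
Ratio = 51 / 47 = 1.0851

1.0851


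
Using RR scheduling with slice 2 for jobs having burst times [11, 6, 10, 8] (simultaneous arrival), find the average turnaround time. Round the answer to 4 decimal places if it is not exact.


Time quantum = 2
Execution trace:
  J1 runs 2 units, time = 2
  J2 runs 2 units, time = 4
  J3 runs 2 units, time = 6
  J4 runs 2 units, time = 8
  J1 runs 2 units, time = 10
  J2 runs 2 units, time = 12
  J3 runs 2 units, time = 14
  J4 runs 2 units, time = 16
  J1 runs 2 units, time = 18
  J2 runs 2 units, time = 20
  J3 runs 2 units, time = 22
  J4 runs 2 units, time = 24
  J1 runs 2 units, time = 26
  J3 runs 2 units, time = 28
  J4 runs 2 units, time = 30
  J1 runs 2 units, time = 32
  J3 runs 2 units, time = 34
  J1 runs 1 units, time = 35
Finish times: [35, 20, 34, 30]
Average turnaround = 119/4 = 29.75

29.75


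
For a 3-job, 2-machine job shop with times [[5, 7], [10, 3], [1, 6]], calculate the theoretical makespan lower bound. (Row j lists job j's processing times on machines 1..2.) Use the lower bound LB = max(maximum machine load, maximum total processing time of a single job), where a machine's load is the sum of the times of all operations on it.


Machine loads:
  Machine 1: 5 + 10 + 1 = 16
  Machine 2: 7 + 3 + 6 = 16
Max machine load = 16
Job totals:
  Job 1: 12
  Job 2: 13
  Job 3: 7
Max job total = 13
Lower bound = max(16, 13) = 16

16


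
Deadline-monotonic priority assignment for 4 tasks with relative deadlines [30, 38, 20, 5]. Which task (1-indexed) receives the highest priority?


Sort tasks by relative deadline (ascending):
  Task 4: deadline = 5
  Task 3: deadline = 20
  Task 1: deadline = 30
  Task 2: deadline = 38
Priority order (highest first): [4, 3, 1, 2]
Highest priority task = 4

4


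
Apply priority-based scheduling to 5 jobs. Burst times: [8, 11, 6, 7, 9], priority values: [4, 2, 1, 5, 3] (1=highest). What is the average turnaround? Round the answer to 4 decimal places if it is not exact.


Sort by priority (ascending = highest first):
Order: [(1, 6), (2, 11), (3, 9), (4, 8), (5, 7)]
Completion times:
  Priority 1, burst=6, C=6
  Priority 2, burst=11, C=17
  Priority 3, burst=9, C=26
  Priority 4, burst=8, C=34
  Priority 5, burst=7, C=41
Average turnaround = 124/5 = 24.8

24.8


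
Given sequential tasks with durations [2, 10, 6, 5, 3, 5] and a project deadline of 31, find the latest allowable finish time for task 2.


LF(activity 2) = deadline - sum of successor durations
Successors: activities 3 through 6 with durations [6, 5, 3, 5]
Sum of successor durations = 19
LF = 31 - 19 = 12

12


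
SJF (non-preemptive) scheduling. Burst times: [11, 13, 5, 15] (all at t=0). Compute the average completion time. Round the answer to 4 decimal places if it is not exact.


SJF order (ascending): [5, 11, 13, 15]
Completion times:
  Job 1: burst=5, C=5
  Job 2: burst=11, C=16
  Job 3: burst=13, C=29
  Job 4: burst=15, C=44
Average completion = 94/4 = 23.5

23.5


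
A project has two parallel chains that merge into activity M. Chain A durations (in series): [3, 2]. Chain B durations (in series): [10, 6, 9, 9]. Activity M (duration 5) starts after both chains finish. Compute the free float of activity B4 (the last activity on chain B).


ES(B4) = sum of predecessors on chain B = 25
EF(B4) = ES + duration = 25 + 9 = 34
Successor of B4 is M. ES(M) = max(sum(A), sum(B)) = max(5, 34) = 34
Free float = ES(successor) - EF(current) = 34 - 34 = 0

0


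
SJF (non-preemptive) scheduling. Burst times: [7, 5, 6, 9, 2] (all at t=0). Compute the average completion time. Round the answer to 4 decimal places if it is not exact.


SJF order (ascending): [2, 5, 6, 7, 9]
Completion times:
  Job 1: burst=2, C=2
  Job 2: burst=5, C=7
  Job 3: burst=6, C=13
  Job 4: burst=7, C=20
  Job 5: burst=9, C=29
Average completion = 71/5 = 14.2

14.2


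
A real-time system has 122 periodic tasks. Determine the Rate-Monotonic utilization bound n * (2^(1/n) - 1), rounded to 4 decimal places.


Compute 2^(1/122) = 1.0056977048
Subtract 1: 1.0056977048 - 1 = 0.0056977048
Multiply by n: 122 * 0.0056977048 = 0.6951199856
Round to 4 dp: 0.6951

0.6951


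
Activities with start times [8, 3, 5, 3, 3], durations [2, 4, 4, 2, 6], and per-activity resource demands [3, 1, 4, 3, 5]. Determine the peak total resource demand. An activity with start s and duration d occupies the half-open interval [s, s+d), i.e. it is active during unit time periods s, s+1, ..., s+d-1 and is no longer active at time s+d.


Each activity i is active on [start_i, start_i + duration_i).
Compute total resource usage per time slot:
  t=0: active resources = [], total = 0
  t=1: active resources = [], total = 0
  t=2: active resources = [], total = 0
  t=3: active resources = [1, 3, 5], total = 9
  t=4: active resources = [1, 3, 5], total = 9
  t=5: active resources = [1, 4, 5], total = 10
  t=6: active resources = [1, 4, 5], total = 10
  t=7: active resources = [4, 5], total = 9
  t=8: active resources = [3, 4, 5], total = 12
  t=9: active resources = [3], total = 3
Peak resource demand = 12

12


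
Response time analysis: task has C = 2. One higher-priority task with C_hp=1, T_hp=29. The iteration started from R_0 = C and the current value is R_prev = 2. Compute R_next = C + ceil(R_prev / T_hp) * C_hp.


R_next = C + ceil(R_prev / T_hp) * C_hp
ceil(2 / 29) = ceil(0.069) = 1
Interference = 1 * 1 = 1
R_next = 2 + 1 = 3

3


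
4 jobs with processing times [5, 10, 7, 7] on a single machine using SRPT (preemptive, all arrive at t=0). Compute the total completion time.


Since all jobs arrive at t=0, SRPT equals SPT ordering.
SPT order: [5, 7, 7, 10]
Completion times:
  Job 1: p=5, C=5
  Job 2: p=7, C=12
  Job 3: p=7, C=19
  Job 4: p=10, C=29
Total completion time = 5 + 12 + 19 + 29 = 65

65


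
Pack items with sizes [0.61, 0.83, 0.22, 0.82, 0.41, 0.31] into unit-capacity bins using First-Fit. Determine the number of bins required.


Place items sequentially using First-Fit:
  Item 0.61 -> new Bin 1
  Item 0.83 -> new Bin 2
  Item 0.22 -> Bin 1 (now 0.83)
  Item 0.82 -> new Bin 3
  Item 0.41 -> new Bin 4
  Item 0.31 -> Bin 4 (now 0.72)
Total bins used = 4

4


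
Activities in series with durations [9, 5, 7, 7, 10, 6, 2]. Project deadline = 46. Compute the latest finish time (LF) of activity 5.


LF(activity 5) = deadline - sum of successor durations
Successors: activities 6 through 7 with durations [6, 2]
Sum of successor durations = 8
LF = 46 - 8 = 38

38


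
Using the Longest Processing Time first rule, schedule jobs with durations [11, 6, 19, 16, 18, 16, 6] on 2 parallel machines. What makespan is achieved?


Sort jobs in decreasing order (LPT): [19, 18, 16, 16, 11, 6, 6]
Assign each job to the least loaded machine:
  Machine 1: jobs [19, 16, 6, 6], load = 47
  Machine 2: jobs [18, 16, 11], load = 45
Makespan = max load = 47

47


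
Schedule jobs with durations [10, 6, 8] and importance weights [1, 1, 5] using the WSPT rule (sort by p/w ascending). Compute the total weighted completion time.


Compute p/w ratios and sort ascending (WSPT): [(8, 5), (6, 1), (10, 1)]
Compute weighted completion times:
  Job (p=8,w=5): C=8, w*C=5*8=40
  Job (p=6,w=1): C=14, w*C=1*14=14
  Job (p=10,w=1): C=24, w*C=1*24=24
Total weighted completion time = 78

78


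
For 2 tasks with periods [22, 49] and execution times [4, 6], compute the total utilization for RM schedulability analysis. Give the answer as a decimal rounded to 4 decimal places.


Compute individual utilizations (exact fractions):
  Task 1: C/T = 4/22 = 2/11 (approx. 0.1818)
  Task 2: C/T = 6/49 (approx. 0.1224)
Total utilization U = 2/11 + 6/49 = 164/539
Rounded to 4 decimal places: U = 0.3043
RM (Liu & Layland) bound for 2 tasks = 0.828427; compare with U = 164/539 (approx. 0.304267)
U <= bound, so schedulable by RM sufficient condition.

0.3043


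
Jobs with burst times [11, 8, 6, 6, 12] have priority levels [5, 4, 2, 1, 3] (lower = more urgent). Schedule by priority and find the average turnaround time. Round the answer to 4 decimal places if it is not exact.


Sort by priority (ascending = highest first):
Order: [(1, 6), (2, 6), (3, 12), (4, 8), (5, 11)]
Completion times:
  Priority 1, burst=6, C=6
  Priority 2, burst=6, C=12
  Priority 3, burst=12, C=24
  Priority 4, burst=8, C=32
  Priority 5, burst=11, C=43
Average turnaround = 117/5 = 23.4

23.4


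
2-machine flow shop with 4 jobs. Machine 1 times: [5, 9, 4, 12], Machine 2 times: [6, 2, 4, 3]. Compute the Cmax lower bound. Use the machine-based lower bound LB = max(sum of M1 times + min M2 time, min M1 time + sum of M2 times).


LB1 = sum(M1 times) + min(M2 times) = 30 + 2 = 32
LB2 = min(M1 times) + sum(M2 times) = 4 + 15 = 19
Lower bound = max(LB1, LB2) = max(32, 19) = 32

32


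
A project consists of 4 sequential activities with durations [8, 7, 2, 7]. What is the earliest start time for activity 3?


Activity 3 starts after activities 1 through 2 complete.
Predecessor durations: [8, 7]
ES = 8 + 7 = 15

15


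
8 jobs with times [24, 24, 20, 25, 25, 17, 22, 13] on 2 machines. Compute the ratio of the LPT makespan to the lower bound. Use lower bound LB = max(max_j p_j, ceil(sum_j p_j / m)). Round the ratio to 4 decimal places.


LPT order: [25, 25, 24, 24, 22, 20, 17, 13]
Machine loads after assignment: [84, 86]
LPT makespan = 86
Lower bound = max(max_job, ceil(total/2)) = max(25, 85) = 85
Ratio = 86 / 85 = 1.0118

1.0118


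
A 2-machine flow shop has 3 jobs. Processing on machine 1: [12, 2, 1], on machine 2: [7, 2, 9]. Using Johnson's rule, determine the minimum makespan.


Apply Johnson's rule:
  Group 1 (a <= b): [(3, 1, 9), (2, 2, 2)]
  Group 2 (a > b): [(1, 12, 7)]
Optimal job order: [3, 2, 1]
Schedule:
  Job 3: M1 done at 1, M2 done at 10
  Job 2: M1 done at 3, M2 done at 12
  Job 1: M1 done at 15, M2 done at 22
Makespan = 22

22


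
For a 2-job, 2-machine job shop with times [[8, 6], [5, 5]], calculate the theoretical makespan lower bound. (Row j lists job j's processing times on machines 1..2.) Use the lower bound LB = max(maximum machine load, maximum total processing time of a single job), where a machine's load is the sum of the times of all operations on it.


Machine loads:
  Machine 1: 8 + 5 = 13
  Machine 2: 6 + 5 = 11
Max machine load = 13
Job totals:
  Job 1: 14
  Job 2: 10
Max job total = 14
Lower bound = max(13, 14) = 14

14


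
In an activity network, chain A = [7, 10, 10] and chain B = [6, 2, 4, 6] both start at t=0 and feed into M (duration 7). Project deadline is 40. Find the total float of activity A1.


Forward pass: ES(A1) = sum of predecessors on chain A = 0
EF = ES + duration = 0 + 7 = 7
Backward pass: LF(M) = deadline = 40; LS(M) = 40 - 7 = 33
LF(A1) = LS(M) - sum(successors on chain A) = 33 - 20 = 13
LS = LF - duration = 13 - 7 = 6
Total float = LS - ES = 6 - 0 = 6

6


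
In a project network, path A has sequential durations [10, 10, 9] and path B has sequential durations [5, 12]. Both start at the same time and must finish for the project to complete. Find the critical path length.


Path A total = 10 + 10 + 9 = 29
Path B total = 5 + 12 = 17
Critical path = longest path = max(29, 17) = 29

29


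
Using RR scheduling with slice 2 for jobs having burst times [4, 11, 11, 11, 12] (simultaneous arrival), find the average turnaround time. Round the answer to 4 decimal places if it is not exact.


Time quantum = 2
Execution trace:
  J1 runs 2 units, time = 2
  J2 runs 2 units, time = 4
  J3 runs 2 units, time = 6
  J4 runs 2 units, time = 8
  J5 runs 2 units, time = 10
  J1 runs 2 units, time = 12
  J2 runs 2 units, time = 14
  J3 runs 2 units, time = 16
  J4 runs 2 units, time = 18
  J5 runs 2 units, time = 20
  J2 runs 2 units, time = 22
  J3 runs 2 units, time = 24
  J4 runs 2 units, time = 26
  J5 runs 2 units, time = 28
  J2 runs 2 units, time = 30
  J3 runs 2 units, time = 32
  J4 runs 2 units, time = 34
  J5 runs 2 units, time = 36
  J2 runs 2 units, time = 38
  J3 runs 2 units, time = 40
  J4 runs 2 units, time = 42
  J5 runs 2 units, time = 44
  J2 runs 1 units, time = 45
  J3 runs 1 units, time = 46
  J4 runs 1 units, time = 47
  J5 runs 2 units, time = 49
Finish times: [12, 45, 46, 47, 49]
Average turnaround = 199/5 = 39.8

39.8


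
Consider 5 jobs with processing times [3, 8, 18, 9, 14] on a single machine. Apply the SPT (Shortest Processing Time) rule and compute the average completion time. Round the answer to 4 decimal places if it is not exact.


Sort jobs by processing time (SPT order): [3, 8, 9, 14, 18]
Compute completion times sequentially:
  Job 1: processing = 3, completes at 3
  Job 2: processing = 8, completes at 11
  Job 3: processing = 9, completes at 20
  Job 4: processing = 14, completes at 34
  Job 5: processing = 18, completes at 52
Sum of completion times = 120
Average completion time = 120/5 = 24.0

24.0


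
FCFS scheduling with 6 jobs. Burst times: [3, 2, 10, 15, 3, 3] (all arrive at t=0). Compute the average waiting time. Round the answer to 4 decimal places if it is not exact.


FCFS order (as given): [3, 2, 10, 15, 3, 3]
Waiting times:
  Job 1: wait = 0
  Job 2: wait = 3
  Job 3: wait = 5
  Job 4: wait = 15
  Job 5: wait = 30
  Job 6: wait = 33
Sum of waiting times = 86
Average waiting time = 86/6 = 14.3333

14.3333


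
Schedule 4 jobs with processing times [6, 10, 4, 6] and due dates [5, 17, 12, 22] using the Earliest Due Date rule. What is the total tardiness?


Sort by due date (EDD order): [(6, 5), (4, 12), (10, 17), (6, 22)]
Compute completion times and tardiness:
  Job 1: p=6, d=5, C=6, tardiness=max(0,6-5)=1
  Job 2: p=4, d=12, C=10, tardiness=max(0,10-12)=0
  Job 3: p=10, d=17, C=20, tardiness=max(0,20-17)=3
  Job 4: p=6, d=22, C=26, tardiness=max(0,26-22)=4
Total tardiness = 8

8


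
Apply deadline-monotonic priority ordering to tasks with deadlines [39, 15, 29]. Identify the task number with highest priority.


Sort tasks by relative deadline (ascending):
  Task 2: deadline = 15
  Task 3: deadline = 29
  Task 1: deadline = 39
Priority order (highest first): [2, 3, 1]
Highest priority task = 2

2


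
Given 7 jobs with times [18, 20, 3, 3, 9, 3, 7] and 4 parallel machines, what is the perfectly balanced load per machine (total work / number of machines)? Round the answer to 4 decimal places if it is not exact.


Total processing time = 18 + 20 + 3 + 3 + 9 + 3 + 7 = 63
Number of machines = 4
Ideal balanced load = 63 / 4 = 15.75

15.75


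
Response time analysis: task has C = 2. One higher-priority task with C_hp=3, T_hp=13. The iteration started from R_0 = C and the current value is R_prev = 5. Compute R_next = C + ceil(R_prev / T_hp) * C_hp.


R_next = C + ceil(R_prev / T_hp) * C_hp
ceil(5 / 13) = ceil(0.3846) = 1
Interference = 1 * 3 = 3
R_next = 2 + 3 = 5
R_next = R_prev, so the iteration has converged (response time = 5).

5


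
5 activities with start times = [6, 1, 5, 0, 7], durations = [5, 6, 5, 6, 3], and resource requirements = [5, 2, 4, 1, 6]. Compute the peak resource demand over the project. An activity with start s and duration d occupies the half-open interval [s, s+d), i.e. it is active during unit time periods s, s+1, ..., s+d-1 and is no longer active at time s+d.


Each activity i is active on [start_i, start_i + duration_i).
Compute total resource usage per time slot:
  t=0: active resources = [1], total = 1
  t=1: active resources = [2, 1], total = 3
  t=2: active resources = [2, 1], total = 3
  t=3: active resources = [2, 1], total = 3
  t=4: active resources = [2, 1], total = 3
  t=5: active resources = [2, 4, 1], total = 7
  t=6: active resources = [5, 2, 4], total = 11
  t=7: active resources = [5, 4, 6], total = 15
  t=8: active resources = [5, 4, 6], total = 15
  t=9: active resources = [5, 4, 6], total = 15
  t=10: active resources = [5], total = 5
Peak resource demand = 15

15


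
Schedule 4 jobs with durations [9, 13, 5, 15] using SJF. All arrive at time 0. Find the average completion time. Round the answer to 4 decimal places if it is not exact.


SJF order (ascending): [5, 9, 13, 15]
Completion times:
  Job 1: burst=5, C=5
  Job 2: burst=9, C=14
  Job 3: burst=13, C=27
  Job 4: burst=15, C=42
Average completion = 88/4 = 22.0

22.0


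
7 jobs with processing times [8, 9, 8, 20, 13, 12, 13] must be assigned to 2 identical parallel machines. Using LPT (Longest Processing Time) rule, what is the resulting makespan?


Sort jobs in decreasing order (LPT): [20, 13, 13, 12, 9, 8, 8]
Assign each job to the least loaded machine:
  Machine 1: jobs [20, 12, 8], load = 40
  Machine 2: jobs [13, 13, 9, 8], load = 43
Makespan = max load = 43

43


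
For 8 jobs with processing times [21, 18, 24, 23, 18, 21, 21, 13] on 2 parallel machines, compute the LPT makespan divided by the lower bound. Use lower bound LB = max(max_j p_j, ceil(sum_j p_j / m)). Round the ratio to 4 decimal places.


LPT order: [24, 23, 21, 21, 21, 18, 18, 13]
Machine loads after assignment: [81, 78]
LPT makespan = 81
Lower bound = max(max_job, ceil(total/2)) = max(24, 80) = 80
Ratio = 81 / 80 = 1.0125

1.0125


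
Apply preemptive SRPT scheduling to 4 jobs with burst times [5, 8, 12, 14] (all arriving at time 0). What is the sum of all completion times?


Since all jobs arrive at t=0, SRPT equals SPT ordering.
SPT order: [5, 8, 12, 14]
Completion times:
  Job 1: p=5, C=5
  Job 2: p=8, C=13
  Job 3: p=12, C=25
  Job 4: p=14, C=39
Total completion time = 5 + 13 + 25 + 39 = 82

82


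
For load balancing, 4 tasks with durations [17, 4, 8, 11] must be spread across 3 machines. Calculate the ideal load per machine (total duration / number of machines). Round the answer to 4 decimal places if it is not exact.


Total processing time = 17 + 4 + 8 + 11 = 40
Number of machines = 3
Ideal balanced load = 40 / 3 = 13.3333

13.3333


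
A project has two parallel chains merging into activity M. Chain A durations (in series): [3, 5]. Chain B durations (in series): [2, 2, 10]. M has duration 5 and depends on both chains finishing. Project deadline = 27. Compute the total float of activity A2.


Forward pass: ES(A2) = sum of predecessors on chain A = 3
EF = ES + duration = 3 + 5 = 8
Backward pass: LF(M) = deadline = 27; LS(M) = 27 - 5 = 22
LF(A2) = LS(M) - sum(successors on chain A) = 22 - 0 = 22
LS = LF - duration = 22 - 5 = 17
Total float = LS - ES = 17 - 3 = 14

14


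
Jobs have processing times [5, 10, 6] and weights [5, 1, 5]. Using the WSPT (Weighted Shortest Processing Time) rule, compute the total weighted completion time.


Compute p/w ratios and sort ascending (WSPT): [(5, 5), (6, 5), (10, 1)]
Compute weighted completion times:
  Job (p=5,w=5): C=5, w*C=5*5=25
  Job (p=6,w=5): C=11, w*C=5*11=55
  Job (p=10,w=1): C=21, w*C=1*21=21
Total weighted completion time = 101

101


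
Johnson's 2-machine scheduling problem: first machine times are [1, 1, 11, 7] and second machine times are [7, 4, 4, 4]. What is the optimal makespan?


Apply Johnson's rule:
  Group 1 (a <= b): [(1, 1, 7), (2, 1, 4)]
  Group 2 (a > b): [(3, 11, 4), (4, 7, 4)]
Optimal job order: [1, 2, 3, 4]
Schedule:
  Job 1: M1 done at 1, M2 done at 8
  Job 2: M1 done at 2, M2 done at 12
  Job 3: M1 done at 13, M2 done at 17
  Job 4: M1 done at 20, M2 done at 24
Makespan = 24

24


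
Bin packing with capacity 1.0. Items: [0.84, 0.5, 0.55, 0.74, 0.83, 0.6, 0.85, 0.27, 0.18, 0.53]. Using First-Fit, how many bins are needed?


Place items sequentially using First-Fit:
  Item 0.84 -> new Bin 1
  Item 0.5 -> new Bin 2
  Item 0.55 -> new Bin 3
  Item 0.74 -> new Bin 4
  Item 0.83 -> new Bin 5
  Item 0.6 -> new Bin 6
  Item 0.85 -> new Bin 7
  Item 0.27 -> Bin 2 (now 0.77)
  Item 0.18 -> Bin 2 (now 0.95)
  Item 0.53 -> new Bin 8
Total bins used = 8

8


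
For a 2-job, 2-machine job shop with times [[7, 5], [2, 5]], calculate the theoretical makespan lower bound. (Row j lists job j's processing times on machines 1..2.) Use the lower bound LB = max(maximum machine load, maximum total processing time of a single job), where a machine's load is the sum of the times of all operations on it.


Machine loads:
  Machine 1: 7 + 2 = 9
  Machine 2: 5 + 5 = 10
Max machine load = 10
Job totals:
  Job 1: 12
  Job 2: 7
Max job total = 12
Lower bound = max(10, 12) = 12

12


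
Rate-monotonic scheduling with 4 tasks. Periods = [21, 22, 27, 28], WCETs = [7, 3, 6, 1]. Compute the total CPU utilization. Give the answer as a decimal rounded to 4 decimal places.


Compute individual utilizations (exact fractions):
  Task 1: C/T = 7/21 = 1/3 (approx. 0.3333)
  Task 2: C/T = 3/22 (approx. 0.1364)
  Task 3: C/T = 6/27 = 2/9 (approx. 0.2222)
  Task 4: C/T = 1/28 (approx. 0.0357)
Total utilization U = 1/3 + 3/22 + 2/9 + 1/28 = 2017/2772
Rounded to 4 decimal places: U = 0.7276
RM (Liu & Layland) bound for 4 tasks = 0.756828; compare with U = 2017/2772 (approx. 0.727633)
U <= bound, so schedulable by RM sufficient condition.

0.7276


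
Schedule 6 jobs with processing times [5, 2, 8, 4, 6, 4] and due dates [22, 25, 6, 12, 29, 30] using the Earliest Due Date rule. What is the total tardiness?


Sort by due date (EDD order): [(8, 6), (4, 12), (5, 22), (2, 25), (6, 29), (4, 30)]
Compute completion times and tardiness:
  Job 1: p=8, d=6, C=8, tardiness=max(0,8-6)=2
  Job 2: p=4, d=12, C=12, tardiness=max(0,12-12)=0
  Job 3: p=5, d=22, C=17, tardiness=max(0,17-22)=0
  Job 4: p=2, d=25, C=19, tardiness=max(0,19-25)=0
  Job 5: p=6, d=29, C=25, tardiness=max(0,25-29)=0
  Job 6: p=4, d=30, C=29, tardiness=max(0,29-30)=0
Total tardiness = 2

2


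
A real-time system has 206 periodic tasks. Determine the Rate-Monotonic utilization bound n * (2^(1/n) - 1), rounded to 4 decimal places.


Compute 2^(1/206) = 1.0033704594
Subtract 1: 1.0033704594 - 1 = 0.0033704594
Multiply by n: 206 * 0.0033704594 = 0.6943146364
Round to 4 dp: 0.6943

0.6943


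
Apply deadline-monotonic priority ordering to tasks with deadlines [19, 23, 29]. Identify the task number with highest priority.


Sort tasks by relative deadline (ascending):
  Task 1: deadline = 19
  Task 2: deadline = 23
  Task 3: deadline = 29
Priority order (highest first): [1, 2, 3]
Highest priority task = 1

1


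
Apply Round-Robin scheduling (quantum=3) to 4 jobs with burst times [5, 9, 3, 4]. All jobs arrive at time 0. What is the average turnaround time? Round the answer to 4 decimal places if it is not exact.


Time quantum = 3
Execution trace:
  J1 runs 3 units, time = 3
  J2 runs 3 units, time = 6
  J3 runs 3 units, time = 9
  J4 runs 3 units, time = 12
  J1 runs 2 units, time = 14
  J2 runs 3 units, time = 17
  J4 runs 1 units, time = 18
  J2 runs 3 units, time = 21
Finish times: [14, 21, 9, 18]
Average turnaround = 62/4 = 15.5

15.5


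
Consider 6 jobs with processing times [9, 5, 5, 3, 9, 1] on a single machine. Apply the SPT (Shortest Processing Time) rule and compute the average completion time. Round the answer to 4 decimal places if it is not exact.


Sort jobs by processing time (SPT order): [1, 3, 5, 5, 9, 9]
Compute completion times sequentially:
  Job 1: processing = 1, completes at 1
  Job 2: processing = 3, completes at 4
  Job 3: processing = 5, completes at 9
  Job 4: processing = 5, completes at 14
  Job 5: processing = 9, completes at 23
  Job 6: processing = 9, completes at 32
Sum of completion times = 83
Average completion time = 83/6 = 13.8333

13.8333


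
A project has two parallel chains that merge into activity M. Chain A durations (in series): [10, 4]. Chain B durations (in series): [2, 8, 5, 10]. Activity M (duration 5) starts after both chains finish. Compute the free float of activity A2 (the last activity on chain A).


ES(A2) = sum of predecessors on chain A = 10
EF(A2) = ES + duration = 10 + 4 = 14
Successor of A2 is M. ES(M) = max(sum(A), sum(B)) = max(14, 25) = 25
Free float = ES(successor) - EF(current) = 25 - 14 = 11

11


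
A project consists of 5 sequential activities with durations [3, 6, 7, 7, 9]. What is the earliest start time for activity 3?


Activity 3 starts after activities 1 through 2 complete.
Predecessor durations: [3, 6]
ES = 3 + 6 = 9

9


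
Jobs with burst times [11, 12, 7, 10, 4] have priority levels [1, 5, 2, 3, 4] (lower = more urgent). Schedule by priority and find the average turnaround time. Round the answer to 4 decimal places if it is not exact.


Sort by priority (ascending = highest first):
Order: [(1, 11), (2, 7), (3, 10), (4, 4), (5, 12)]
Completion times:
  Priority 1, burst=11, C=11
  Priority 2, burst=7, C=18
  Priority 3, burst=10, C=28
  Priority 4, burst=4, C=32
  Priority 5, burst=12, C=44
Average turnaround = 133/5 = 26.6

26.6


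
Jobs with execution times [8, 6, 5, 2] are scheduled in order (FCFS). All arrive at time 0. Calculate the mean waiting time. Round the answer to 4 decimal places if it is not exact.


FCFS order (as given): [8, 6, 5, 2]
Waiting times:
  Job 1: wait = 0
  Job 2: wait = 8
  Job 3: wait = 14
  Job 4: wait = 19
Sum of waiting times = 41
Average waiting time = 41/4 = 10.25

10.25
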